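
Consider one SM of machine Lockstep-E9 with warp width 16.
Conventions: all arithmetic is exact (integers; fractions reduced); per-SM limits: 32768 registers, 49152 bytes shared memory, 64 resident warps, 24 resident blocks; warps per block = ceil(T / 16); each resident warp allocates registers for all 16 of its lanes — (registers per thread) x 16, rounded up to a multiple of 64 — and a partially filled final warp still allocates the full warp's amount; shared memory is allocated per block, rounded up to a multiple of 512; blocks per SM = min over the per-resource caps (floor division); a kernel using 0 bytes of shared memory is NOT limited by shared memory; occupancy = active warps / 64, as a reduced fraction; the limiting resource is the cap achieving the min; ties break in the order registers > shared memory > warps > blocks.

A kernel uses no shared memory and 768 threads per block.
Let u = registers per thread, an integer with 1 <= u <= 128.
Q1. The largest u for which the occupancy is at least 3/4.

Answer: u = 40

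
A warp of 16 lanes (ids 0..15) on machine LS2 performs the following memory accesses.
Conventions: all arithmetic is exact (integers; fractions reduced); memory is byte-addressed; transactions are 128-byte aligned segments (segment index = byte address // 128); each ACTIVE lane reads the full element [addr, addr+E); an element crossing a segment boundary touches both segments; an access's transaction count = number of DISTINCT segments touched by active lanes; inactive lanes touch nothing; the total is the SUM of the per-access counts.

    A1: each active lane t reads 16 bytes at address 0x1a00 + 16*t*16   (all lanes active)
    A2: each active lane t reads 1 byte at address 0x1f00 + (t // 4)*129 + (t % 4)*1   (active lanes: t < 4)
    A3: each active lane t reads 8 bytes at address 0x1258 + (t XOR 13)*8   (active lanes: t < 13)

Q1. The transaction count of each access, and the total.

A1: 16 transactions
A2: 1 transaction
A3: 2 transactions

Answer: 16,1,2; total 19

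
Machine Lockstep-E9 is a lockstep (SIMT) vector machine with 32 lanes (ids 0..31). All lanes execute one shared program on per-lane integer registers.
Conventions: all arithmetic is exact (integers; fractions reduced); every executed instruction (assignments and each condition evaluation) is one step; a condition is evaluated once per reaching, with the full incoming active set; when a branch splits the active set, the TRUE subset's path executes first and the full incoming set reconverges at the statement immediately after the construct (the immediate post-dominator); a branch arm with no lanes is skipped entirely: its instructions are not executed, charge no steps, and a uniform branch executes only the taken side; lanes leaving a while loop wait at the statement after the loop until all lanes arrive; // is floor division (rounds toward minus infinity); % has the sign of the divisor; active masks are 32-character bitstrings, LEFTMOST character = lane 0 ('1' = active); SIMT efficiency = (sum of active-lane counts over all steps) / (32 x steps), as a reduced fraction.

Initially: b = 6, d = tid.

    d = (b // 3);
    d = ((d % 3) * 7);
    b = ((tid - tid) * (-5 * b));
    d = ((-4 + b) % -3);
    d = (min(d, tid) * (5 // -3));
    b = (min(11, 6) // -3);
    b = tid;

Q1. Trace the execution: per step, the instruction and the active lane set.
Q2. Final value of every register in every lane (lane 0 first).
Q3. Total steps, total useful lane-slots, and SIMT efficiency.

step 0: d <- (b // 3)                11111111111111111111111111111111
step 1: d <- ((d % 3) * 7)           11111111111111111111111111111111
step 2: b <- ((tid - tid) * (-5 * b)) 11111111111111111111111111111111
step 3: d <- ((-4 + b) % -3)         11111111111111111111111111111111
step 4: d <- (min(d, tid) * (5 // -3)) 11111111111111111111111111111111
step 5: b <- (min(11, 6) // -3)      11111111111111111111111111111111
step 6: b <- tid                     11111111111111111111111111111111

Answer: 7 steps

b: 0,1,2,3,4,5,6,7,8,9,10,11,12,13,14,15,16,17,18,19,20,21,22,23,24,25,26,27,28,29,30,31
d: 2,2,2,2,2,2,2,2,2,2,2,2,2,2,2,2,2,2,2,2,2,2,2,2,2,2,2,2,2,2,2,2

steps = 7; useful = 224; efficiency = 224/224 = 1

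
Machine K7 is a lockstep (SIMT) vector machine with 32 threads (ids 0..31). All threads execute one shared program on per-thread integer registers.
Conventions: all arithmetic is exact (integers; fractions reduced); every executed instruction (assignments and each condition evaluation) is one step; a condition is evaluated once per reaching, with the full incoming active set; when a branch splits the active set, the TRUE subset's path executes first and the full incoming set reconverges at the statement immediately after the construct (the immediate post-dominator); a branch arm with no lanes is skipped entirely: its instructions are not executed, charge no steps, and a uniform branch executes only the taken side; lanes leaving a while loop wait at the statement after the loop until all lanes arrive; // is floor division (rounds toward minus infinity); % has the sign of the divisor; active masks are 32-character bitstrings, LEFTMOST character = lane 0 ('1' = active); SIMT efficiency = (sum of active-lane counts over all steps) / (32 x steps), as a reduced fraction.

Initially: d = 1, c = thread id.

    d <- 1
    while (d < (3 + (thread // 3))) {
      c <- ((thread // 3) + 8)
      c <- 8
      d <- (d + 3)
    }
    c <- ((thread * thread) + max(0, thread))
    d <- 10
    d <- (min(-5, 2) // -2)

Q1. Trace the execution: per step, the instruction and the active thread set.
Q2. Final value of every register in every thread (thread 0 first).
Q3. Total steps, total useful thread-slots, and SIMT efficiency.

step 0: d <- 1                       11111111111111111111111111111111
step 1: eval (d < (3 + (thread // 3))) 11111111111111111111111111111111
step 2: c <- ((thread // 3) + 8)     11111111111111111111111111111111
step 3: c <- 8                       11111111111111111111111111111111
step 4: d <- (d + 3)                 11111111111111111111111111111111
step 5: eval (d < (3 + (thread // 3))) 11111111111111111111111111111111
step 6: c <- ((thread // 3) + 8)     00000011111111111111111111111111
step 7: c <- 8                       00000011111111111111111111111111
step 8: d <- (d + 3)                 00000011111111111111111111111111
step 9: eval (d < (3 + (thread // 3))) 00000011111111111111111111111111
step 10: c <- ((thread // 3) + 8)     00000000000000011111111111111111
step 11: c <- 8                       00000000000000011111111111111111
step 12: d <- (d + 3)                 00000000000000011111111111111111
step 13: eval (d < (3 + (thread // 3))) 00000000000000011111111111111111
step 14: c <- ((thread // 3) + 8)     00000000000000000000000011111111
step 15: c <- 8                       00000000000000000000000011111111
step 16: d <- (d + 3)                 00000000000000000000000011111111
step 17: eval (d < (3 + (thread // 3))) 00000000000000000000000011111111
step 18: c <- ((thread * thread) + max(0, thread)) 11111111111111111111111111111111
step 19: d <- 10                      11111111111111111111111111111111
step 20: d <- (min(-5, 2) // -2)      11111111111111111111111111111111

Answer: 21 steps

d: 2,2,2,2,2,2,2,2,2,2,2,2,2,2,2,2,2,2,2,2,2,2,2,2,2,2,2,2,2,2,2,2
c: 0,2,6,12,20,30,42,56,72,90,110,132,156,182,210,240,272,306,342,380,420,462,506,552,600,650,702,756,812,870,930,992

steps = 21; useful = 492; efficiency = 492/672 = 41/56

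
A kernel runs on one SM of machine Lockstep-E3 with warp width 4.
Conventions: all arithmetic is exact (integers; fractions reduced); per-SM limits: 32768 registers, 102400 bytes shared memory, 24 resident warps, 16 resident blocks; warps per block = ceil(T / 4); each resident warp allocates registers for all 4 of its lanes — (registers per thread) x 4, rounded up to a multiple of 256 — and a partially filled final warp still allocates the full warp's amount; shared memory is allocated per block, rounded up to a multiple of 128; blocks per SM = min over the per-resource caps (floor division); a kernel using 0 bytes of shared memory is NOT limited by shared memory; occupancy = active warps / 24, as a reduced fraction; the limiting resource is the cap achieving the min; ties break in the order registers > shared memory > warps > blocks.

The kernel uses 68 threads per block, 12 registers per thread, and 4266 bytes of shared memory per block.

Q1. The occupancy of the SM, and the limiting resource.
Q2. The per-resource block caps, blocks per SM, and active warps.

Answer: occupancy 17/24, limited by warps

registers: 7 blocks
shared memory: 23 blocks
warps: 1 block
blocks: 16 blocks

Answer: 1 block, 17 active warps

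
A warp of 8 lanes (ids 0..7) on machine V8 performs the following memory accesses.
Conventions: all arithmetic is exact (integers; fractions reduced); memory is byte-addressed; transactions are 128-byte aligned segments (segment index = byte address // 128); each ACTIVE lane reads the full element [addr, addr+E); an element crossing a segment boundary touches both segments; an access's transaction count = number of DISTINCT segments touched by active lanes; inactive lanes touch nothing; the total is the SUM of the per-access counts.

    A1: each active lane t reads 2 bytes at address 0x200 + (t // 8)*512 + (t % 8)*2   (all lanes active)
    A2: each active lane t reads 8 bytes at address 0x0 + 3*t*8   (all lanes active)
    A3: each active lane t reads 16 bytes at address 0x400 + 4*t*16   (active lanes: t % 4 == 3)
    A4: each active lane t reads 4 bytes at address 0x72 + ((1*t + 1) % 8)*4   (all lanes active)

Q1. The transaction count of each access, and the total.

A1: 1 transaction
A2: 2 transactions
A3: 2 transactions
A4: 2 transactions

Answer: 1,2,2,2; total 7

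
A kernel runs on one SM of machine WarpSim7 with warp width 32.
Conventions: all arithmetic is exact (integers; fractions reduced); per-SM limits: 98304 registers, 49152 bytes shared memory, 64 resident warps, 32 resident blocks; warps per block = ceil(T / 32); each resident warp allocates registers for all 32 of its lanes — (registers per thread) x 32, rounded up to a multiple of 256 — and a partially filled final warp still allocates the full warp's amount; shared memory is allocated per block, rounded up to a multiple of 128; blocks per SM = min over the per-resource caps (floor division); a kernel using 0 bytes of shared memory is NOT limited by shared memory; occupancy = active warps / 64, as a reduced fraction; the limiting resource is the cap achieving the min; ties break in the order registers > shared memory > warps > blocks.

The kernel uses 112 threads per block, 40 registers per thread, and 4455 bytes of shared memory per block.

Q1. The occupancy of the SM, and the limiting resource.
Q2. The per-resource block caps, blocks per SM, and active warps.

Answer: occupancy 5/8, limited by shared memory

registers: 19 blocks
shared memory: 10 blocks
warps: 16 blocks
blocks: 32 blocks

Answer: 10 blocks, 40 active warps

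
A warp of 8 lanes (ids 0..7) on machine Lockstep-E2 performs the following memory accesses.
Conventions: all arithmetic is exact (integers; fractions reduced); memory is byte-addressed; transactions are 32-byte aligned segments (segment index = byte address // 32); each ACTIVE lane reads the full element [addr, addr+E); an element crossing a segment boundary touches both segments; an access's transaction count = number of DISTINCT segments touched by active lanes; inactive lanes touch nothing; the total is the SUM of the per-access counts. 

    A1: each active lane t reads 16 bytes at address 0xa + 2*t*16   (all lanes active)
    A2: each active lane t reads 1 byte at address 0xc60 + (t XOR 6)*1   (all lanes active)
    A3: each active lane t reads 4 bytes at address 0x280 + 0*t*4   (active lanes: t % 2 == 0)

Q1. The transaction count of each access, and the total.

A1: 8 transactions
A2: 1 transaction
A3: 1 transaction

Answer: 8,1,1; total 10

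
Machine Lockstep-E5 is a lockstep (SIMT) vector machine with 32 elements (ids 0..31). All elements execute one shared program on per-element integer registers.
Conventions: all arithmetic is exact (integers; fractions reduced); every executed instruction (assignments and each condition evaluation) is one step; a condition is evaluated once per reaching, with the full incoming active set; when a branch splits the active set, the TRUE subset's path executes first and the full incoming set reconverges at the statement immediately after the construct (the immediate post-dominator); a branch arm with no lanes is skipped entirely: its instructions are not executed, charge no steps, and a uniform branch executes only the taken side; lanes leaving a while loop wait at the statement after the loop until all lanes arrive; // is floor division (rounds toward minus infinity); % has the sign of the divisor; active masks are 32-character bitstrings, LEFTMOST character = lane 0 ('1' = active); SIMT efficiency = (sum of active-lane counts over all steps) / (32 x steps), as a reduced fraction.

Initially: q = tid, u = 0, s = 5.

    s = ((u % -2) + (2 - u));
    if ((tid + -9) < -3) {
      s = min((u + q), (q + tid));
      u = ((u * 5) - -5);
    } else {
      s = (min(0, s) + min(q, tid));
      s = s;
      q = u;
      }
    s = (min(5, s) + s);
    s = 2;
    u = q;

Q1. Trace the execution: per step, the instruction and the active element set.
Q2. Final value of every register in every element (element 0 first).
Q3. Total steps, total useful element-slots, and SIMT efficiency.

step 0: s <- ((u % -2) + (2 - u))    11111111111111111111111111111111
step 1: eval ((tid + -9) < -3)       11111111111111111111111111111111
step 2: s <- min((u + q), (q + tid)) 11111100000000000000000000000000
step 3: u <- ((u * 5) - -5)          11111100000000000000000000000000
step 4: s <- (min(0, s) + min(q, tid)) 00000011111111111111111111111111
step 5: s <- s                       00000011111111111111111111111111
step 6: q <- u                       00000011111111111111111111111111
step 7: s <- (min(5, s) + s)         11111111111111111111111111111111
step 8: s <- 2                       11111111111111111111111111111111
step 9: u <- q                       11111111111111111111111111111111

Answer: 10 steps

q: 0,1,2,3,4,5,0,0,0,0,0,0,0,0,0,0,0,0,0,0,0,0,0,0,0,0,0,0,0,0,0,0
u: 0,1,2,3,4,5,0,0,0,0,0,0,0,0,0,0,0,0,0,0,0,0,0,0,0,0,0,0,0,0,0,0
s: 2,2,2,2,2,2,2,2,2,2,2,2,2,2,2,2,2,2,2,2,2,2,2,2,2,2,2,2,2,2,2,2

steps = 10; useful = 250; efficiency = 250/320 = 25/32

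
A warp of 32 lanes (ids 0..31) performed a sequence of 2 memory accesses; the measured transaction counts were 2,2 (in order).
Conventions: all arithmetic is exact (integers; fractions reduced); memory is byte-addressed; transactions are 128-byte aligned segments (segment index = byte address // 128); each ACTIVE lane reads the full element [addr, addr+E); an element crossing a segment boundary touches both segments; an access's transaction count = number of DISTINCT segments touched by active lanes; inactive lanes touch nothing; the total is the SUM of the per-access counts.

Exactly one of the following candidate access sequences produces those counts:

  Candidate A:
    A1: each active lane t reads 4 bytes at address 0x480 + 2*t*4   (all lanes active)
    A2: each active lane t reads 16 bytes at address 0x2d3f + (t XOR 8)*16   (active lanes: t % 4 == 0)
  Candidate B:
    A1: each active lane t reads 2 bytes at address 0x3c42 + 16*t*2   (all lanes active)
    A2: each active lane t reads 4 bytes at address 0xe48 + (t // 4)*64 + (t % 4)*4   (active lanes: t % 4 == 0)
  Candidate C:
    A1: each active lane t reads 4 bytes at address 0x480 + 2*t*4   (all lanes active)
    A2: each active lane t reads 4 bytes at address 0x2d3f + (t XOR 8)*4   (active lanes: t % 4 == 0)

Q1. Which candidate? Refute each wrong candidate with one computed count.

A: A2 gives 5 transactions, not 2
B: A1 gives 9 transactions, not 2
C: all counts match (2,2)

Answer: C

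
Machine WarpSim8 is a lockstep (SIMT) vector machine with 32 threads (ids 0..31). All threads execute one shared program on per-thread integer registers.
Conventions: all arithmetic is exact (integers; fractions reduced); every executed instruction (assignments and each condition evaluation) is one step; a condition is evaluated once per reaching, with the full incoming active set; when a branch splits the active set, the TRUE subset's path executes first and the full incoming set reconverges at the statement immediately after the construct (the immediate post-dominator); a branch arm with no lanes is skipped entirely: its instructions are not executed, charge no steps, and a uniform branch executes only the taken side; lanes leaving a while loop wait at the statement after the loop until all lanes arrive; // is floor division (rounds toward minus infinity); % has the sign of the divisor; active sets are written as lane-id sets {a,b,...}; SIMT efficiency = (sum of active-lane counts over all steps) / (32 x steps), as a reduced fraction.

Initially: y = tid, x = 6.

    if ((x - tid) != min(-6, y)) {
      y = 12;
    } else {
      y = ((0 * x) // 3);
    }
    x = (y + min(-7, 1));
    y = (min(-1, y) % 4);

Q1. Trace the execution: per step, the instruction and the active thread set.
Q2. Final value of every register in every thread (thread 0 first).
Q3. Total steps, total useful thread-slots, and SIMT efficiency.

step 0: eval ((x - tid) != min(-6, y)) {0,1,2,3,4,5,6,7,8,9,10,11,12,13,14,15,16,17,18,19,20,21,22,23,24,25,26,27,28,29,30,31}
step 1: y <- 12                      {0,1,2,3,4,5,6,7,8,9,10,11,13,14,15,16,17,18,19,20,21,22,23,24,25,26,27,28,29,30,31}
step 2: y <- ((0 * x) // 3)          {12}
step 3: x <- (y + min(-7, 1))        {0,1,2,3,4,5,6,7,8,9,10,11,12,13,14,15,16,17,18,19,20,21,22,23,24,25,26,27,28,29,30,31}
step 4: y <- (min(-1, y) % 4)        {0,1,2,3,4,5,6,7,8,9,10,11,12,13,14,15,16,17,18,19,20,21,22,23,24,25,26,27,28,29,30,31}

Answer: 5 steps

y: 3,3,3,3,3,3,3,3,3,3,3,3,3,3,3,3,3,3,3,3,3,3,3,3,3,3,3,3,3,3,3,3
x: 5,5,5,5,5,5,5,5,5,5,5,5,-7,5,5,5,5,5,5,5,5,5,5,5,5,5,5,5,5,5,5,5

steps = 5; useful = 128; efficiency = 128/160 = 4/5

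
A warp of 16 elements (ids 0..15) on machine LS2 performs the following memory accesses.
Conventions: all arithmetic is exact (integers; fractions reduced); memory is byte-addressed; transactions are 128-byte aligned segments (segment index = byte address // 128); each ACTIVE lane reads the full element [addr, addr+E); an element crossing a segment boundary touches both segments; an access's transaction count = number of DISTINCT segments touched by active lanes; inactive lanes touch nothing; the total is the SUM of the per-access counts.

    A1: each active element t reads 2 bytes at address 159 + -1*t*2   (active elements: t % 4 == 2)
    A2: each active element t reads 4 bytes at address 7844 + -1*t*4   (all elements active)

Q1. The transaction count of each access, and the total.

A1: 1 transaction
A2: 2 transactions

Answer: 1,2; total 3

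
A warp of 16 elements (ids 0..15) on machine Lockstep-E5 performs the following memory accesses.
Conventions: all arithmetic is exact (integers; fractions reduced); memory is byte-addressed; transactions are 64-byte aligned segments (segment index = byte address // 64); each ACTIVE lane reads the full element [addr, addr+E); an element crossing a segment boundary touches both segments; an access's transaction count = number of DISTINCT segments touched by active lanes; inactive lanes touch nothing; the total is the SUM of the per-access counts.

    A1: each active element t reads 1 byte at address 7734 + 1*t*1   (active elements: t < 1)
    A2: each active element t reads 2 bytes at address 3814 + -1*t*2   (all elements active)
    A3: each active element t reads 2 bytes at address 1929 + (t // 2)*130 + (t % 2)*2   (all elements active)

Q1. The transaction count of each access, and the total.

A1: 1 transaction
A2: 1 transaction
A3: 8 transactions

Answer: 1,1,8; total 10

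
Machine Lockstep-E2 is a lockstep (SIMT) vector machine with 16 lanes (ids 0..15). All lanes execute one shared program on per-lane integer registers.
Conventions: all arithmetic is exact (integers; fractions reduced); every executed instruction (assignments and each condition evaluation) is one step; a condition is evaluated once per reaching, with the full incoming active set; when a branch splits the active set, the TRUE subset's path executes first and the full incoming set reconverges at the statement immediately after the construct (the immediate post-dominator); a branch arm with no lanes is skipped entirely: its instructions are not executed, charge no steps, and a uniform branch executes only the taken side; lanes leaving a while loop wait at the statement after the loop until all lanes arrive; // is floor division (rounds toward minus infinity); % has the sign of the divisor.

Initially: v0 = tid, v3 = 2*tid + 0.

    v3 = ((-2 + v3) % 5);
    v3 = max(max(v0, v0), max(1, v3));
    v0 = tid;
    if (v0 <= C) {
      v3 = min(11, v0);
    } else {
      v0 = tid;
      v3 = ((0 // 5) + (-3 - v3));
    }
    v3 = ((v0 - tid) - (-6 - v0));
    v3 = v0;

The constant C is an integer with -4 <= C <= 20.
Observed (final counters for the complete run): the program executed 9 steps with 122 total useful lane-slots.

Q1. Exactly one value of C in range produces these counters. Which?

Answer: C = 5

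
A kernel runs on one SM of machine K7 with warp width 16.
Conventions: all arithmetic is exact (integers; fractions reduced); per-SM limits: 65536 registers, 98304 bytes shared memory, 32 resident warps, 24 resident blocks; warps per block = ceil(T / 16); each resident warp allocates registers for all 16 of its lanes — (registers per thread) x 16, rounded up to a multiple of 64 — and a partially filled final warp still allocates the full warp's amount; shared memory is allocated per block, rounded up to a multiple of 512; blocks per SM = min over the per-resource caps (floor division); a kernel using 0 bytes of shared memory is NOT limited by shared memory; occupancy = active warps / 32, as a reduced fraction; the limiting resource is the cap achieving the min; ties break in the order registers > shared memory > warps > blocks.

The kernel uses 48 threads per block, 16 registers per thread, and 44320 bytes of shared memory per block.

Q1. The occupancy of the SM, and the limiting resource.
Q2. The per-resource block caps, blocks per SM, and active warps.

Answer: occupancy 3/16, limited by shared memory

registers: 85 blocks
shared memory: 2 blocks
warps: 10 blocks
blocks: 24 blocks

Answer: 2 blocks, 6 active warps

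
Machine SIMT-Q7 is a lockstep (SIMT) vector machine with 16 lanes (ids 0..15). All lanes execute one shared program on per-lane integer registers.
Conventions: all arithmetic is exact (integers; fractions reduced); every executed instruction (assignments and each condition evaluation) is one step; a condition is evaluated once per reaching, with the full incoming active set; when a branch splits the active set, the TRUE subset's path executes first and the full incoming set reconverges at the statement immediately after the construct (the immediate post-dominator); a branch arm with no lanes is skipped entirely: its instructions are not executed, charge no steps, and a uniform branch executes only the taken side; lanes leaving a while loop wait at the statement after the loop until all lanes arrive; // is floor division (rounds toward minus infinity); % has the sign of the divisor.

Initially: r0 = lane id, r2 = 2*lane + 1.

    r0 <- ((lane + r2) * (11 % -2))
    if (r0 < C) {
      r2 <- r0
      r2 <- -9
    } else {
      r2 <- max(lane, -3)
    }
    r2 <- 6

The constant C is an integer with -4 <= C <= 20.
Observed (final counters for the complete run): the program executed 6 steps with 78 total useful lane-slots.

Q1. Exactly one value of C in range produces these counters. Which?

Answer: C = -4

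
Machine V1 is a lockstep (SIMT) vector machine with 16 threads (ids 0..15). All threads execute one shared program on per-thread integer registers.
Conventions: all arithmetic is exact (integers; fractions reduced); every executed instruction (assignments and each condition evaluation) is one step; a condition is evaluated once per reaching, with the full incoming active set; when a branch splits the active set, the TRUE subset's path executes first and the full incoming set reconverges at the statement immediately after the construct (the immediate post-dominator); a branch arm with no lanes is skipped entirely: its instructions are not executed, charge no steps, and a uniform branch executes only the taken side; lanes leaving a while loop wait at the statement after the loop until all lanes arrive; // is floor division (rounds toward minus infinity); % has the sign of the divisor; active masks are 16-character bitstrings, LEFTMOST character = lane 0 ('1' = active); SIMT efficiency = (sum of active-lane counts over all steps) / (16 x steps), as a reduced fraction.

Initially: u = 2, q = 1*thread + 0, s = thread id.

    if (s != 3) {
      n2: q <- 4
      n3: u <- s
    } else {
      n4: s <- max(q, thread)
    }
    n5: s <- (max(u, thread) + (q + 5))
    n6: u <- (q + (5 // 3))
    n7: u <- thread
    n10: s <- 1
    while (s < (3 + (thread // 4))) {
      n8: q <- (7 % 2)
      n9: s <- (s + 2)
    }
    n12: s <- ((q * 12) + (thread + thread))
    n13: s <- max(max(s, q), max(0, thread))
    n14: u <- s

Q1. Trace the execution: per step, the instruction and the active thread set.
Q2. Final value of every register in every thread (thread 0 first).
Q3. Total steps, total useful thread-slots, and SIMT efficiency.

step 0: eval (s != 3)                1111111111111111
step 1: q <- 4                       1110111111111111
step 2: u <- s                       1110111111111111
step 3: s <- max(q, thread)          0001000000000000
step 4: s <- (max(u, thread) + (q + 5)) 1111111111111111
step 5: u <- (q + (5 // 3))          1111111111111111
step 6: u <- thread                  1111111111111111
step 7: s <- 1                       1111111111111111
step 8: eval (s < (3 + (thread // 4))) 1111111111111111
step 9: q <- (7 % 2)                 1111111111111111
step 10: s <- (s + 2)                 1111111111111111
step 11: eval (s < (3 + (thread // 4))) 1111111111111111
step 12: q <- (7 % 2)                 0000111111111111
step 13: s <- (s + 2)                 0000111111111111
step 14: eval (s < (3 + (thread // 4))) 0000111111111111
step 15: q <- (7 % 2)                 0000000000001111
step 16: s <- (s + 2)                 0000000000001111
step 17: eval (s < (3 + (thread // 4))) 0000000000001111
step 18: s <- ((q * 12) + (thread + thread)) 1111111111111111
step 19: s <- max(max(s, q), max(0, thread)) 1111111111111111
step 20: u <- s                       1111111111111111

Answer: 21 steps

u: 12,14,16,18,20,22,24,26,28,30,32,34,36,38,40,42
q: 1,1,1,1,1,1,1,1,1,1,1,1,1,1,1,1
s: 12,14,16,18,20,22,24,26,28,30,32,34,36,38,40,42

steps = 21; useful = 271; efficiency = 271/336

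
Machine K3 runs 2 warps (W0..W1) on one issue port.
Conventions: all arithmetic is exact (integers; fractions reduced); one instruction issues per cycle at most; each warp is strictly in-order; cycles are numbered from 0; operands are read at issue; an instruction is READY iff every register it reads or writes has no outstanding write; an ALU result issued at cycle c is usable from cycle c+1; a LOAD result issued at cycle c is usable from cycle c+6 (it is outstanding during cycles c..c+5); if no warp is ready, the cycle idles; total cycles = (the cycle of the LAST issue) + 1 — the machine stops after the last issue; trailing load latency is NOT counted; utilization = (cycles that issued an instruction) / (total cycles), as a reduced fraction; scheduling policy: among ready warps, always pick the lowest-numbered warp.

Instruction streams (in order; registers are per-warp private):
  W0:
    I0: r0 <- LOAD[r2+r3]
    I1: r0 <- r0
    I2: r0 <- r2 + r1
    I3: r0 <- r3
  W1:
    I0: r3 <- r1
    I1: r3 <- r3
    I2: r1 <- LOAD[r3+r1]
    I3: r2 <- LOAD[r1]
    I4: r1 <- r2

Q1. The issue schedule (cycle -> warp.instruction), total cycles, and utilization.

cycle 0: W0.I0
cycle 1: W1.I0
cycle 2: W1.I1
cycle 3: W1.I2
cycle 4: idle
cycle 5: idle
cycle 6: W0.I1
cycle 7: W0.I2
cycle 8: W0.I3
cycle 9: W1.I3
cycle 10: idle
cycle 11: idle
cycle 12: idle
cycle 13: idle
cycle 14: idle
cycle 15: W1.I4

Answer: 16 cycles, utilization 9/16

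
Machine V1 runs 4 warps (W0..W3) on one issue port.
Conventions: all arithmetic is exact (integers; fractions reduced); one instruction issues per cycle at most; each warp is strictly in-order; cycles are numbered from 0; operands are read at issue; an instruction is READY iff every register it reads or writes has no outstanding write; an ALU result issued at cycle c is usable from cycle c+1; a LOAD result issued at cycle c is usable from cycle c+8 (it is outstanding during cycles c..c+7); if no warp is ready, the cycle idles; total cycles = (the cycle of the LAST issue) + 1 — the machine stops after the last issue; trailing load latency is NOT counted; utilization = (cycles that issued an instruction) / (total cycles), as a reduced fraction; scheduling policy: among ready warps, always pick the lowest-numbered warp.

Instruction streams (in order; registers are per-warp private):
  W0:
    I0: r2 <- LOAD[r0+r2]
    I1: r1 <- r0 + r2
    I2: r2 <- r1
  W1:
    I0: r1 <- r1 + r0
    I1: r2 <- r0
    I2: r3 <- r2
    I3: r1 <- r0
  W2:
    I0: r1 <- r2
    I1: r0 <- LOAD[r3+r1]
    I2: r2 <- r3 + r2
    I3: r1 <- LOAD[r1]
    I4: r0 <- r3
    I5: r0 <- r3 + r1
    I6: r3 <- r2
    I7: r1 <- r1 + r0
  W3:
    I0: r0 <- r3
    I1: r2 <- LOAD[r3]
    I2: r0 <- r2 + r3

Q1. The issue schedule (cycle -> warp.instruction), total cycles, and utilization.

cycle 0: W0.I0
cycle 1: W1.I0
cycle 2: W1.I1
cycle 3: W1.I2
cycle 4: W1.I3
cycle 5: W2.I0
cycle 6: W2.I1
cycle 7: W2.I2
cycle 8: W0.I1
cycle 9: W0.I2
cycle 10: W2.I3
cycle 11: W3.I0
cycle 12: W3.I1
cycle 13: idle
cycle 14: W2.I4
cycle 15: idle
cycle 16: idle
cycle 17: idle
cycle 18: W2.I5
cycle 19: W2.I6
cycle 20: W2.I7
cycle 21: W3.I2

Answer: 22 cycles, utilization 9/11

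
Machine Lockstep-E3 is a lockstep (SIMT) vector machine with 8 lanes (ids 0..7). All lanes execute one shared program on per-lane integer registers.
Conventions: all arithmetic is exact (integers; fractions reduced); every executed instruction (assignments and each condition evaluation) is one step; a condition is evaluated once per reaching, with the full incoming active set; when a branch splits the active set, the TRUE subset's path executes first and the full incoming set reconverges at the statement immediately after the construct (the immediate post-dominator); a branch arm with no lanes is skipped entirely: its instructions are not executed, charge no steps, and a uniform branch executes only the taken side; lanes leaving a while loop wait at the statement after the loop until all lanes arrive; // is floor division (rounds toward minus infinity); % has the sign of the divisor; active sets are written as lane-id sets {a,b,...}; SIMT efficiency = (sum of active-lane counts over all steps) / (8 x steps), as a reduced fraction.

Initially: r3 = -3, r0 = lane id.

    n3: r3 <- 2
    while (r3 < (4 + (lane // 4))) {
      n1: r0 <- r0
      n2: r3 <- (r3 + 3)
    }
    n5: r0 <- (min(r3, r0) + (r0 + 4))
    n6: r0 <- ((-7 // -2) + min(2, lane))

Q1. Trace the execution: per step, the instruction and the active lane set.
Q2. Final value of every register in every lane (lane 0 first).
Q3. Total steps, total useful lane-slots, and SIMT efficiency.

step 0: r3 <- 2                      {0,1,2,3,4,5,6,7}
step 1: eval (r3 < (4 + (lane // 4))) {0,1,2,3,4,5,6,7}
step 2: r0 <- r0                     {0,1,2,3,4,5,6,7}
step 3: r3 <- (r3 + 3)               {0,1,2,3,4,5,6,7}
step 4: eval (r3 < (4 + (lane // 4))) {0,1,2,3,4,5,6,7}
step 5: r0 <- (min(r3, r0) + (r0 + 4)) {0,1,2,3,4,5,6,7}
step 6: r0 <- ((-7 // -2) + min(2, lane)) {0,1,2,3,4,5,6,7}

Answer: 7 steps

r3: 5,5,5,5,5,5,5,5
r0: 3,4,5,5,5,5,5,5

steps = 7; useful = 56; efficiency = 56/56 = 1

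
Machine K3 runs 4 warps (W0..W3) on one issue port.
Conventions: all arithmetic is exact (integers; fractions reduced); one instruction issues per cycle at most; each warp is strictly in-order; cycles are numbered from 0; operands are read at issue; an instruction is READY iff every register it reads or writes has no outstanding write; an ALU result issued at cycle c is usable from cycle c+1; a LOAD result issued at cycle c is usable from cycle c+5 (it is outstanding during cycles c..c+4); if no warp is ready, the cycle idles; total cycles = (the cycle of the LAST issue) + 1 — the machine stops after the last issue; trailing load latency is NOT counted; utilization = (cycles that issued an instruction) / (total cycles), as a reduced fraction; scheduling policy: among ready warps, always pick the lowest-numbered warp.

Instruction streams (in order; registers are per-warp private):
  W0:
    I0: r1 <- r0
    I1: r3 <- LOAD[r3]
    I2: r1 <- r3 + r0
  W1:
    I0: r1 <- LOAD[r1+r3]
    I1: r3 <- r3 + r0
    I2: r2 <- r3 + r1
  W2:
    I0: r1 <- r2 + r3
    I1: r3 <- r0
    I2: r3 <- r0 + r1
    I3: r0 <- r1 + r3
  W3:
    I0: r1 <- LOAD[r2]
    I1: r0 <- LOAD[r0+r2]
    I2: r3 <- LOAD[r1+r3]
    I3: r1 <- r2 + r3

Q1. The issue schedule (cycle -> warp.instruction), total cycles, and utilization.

cycle 0: W0.I0
cycle 1: W0.I1
cycle 2: W1.I0
cycle 3: W1.I1
cycle 4: W2.I0
cycle 5: W2.I1
cycle 6: W0.I2
cycle 7: W1.I2
cycle 8: W2.I2
cycle 9: W2.I3
cycle 10: W3.I0
cycle 11: W3.I1
cycle 12: idle
cycle 13: idle
cycle 14: idle
cycle 15: W3.I2
cycle 16: idle
cycle 17: idle
cycle 18: idle
cycle 19: idle
cycle 20: W3.I3

Answer: 21 cycles, utilization 2/3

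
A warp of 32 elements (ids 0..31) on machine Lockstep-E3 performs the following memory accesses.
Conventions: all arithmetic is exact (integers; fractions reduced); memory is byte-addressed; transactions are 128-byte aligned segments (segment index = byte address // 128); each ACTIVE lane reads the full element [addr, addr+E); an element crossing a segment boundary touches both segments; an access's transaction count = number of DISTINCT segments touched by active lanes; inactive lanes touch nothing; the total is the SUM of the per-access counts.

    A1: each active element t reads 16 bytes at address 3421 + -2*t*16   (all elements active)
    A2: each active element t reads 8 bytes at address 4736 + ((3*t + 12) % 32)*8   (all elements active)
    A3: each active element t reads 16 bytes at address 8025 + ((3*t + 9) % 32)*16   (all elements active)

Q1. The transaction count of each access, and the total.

A1: 9 transactions
A2: 2 transactions
A3: 5 transactions

Answer: 9,2,5; total 16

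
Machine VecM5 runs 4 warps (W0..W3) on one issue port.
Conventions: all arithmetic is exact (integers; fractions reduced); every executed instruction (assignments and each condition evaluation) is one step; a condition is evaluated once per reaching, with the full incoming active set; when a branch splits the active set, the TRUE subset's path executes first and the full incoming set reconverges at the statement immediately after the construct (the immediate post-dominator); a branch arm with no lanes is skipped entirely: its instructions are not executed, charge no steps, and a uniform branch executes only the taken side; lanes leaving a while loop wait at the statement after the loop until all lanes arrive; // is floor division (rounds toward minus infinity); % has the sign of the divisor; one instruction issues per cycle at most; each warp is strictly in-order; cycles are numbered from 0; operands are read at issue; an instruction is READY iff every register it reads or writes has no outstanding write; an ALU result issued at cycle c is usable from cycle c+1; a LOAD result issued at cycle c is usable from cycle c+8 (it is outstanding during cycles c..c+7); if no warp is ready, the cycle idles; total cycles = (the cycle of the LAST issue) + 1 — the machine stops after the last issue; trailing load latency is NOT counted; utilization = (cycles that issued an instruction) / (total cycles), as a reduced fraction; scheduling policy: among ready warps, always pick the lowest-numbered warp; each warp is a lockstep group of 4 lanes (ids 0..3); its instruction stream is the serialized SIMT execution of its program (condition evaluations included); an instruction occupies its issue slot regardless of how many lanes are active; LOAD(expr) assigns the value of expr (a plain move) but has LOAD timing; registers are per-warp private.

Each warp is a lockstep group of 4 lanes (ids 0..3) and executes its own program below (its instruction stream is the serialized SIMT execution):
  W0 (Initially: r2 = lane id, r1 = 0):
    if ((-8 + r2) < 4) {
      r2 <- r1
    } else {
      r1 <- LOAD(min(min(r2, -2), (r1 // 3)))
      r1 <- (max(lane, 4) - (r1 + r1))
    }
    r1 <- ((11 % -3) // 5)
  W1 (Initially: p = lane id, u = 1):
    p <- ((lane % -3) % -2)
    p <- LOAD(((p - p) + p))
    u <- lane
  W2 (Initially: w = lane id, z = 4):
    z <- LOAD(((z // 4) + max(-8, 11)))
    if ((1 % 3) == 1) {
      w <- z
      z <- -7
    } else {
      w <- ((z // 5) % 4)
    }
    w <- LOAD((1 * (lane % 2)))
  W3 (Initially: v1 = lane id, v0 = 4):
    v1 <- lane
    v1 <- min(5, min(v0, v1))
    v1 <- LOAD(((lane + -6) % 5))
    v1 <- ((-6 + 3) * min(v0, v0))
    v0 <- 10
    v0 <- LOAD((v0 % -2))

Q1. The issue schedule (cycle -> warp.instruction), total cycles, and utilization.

cycle 0: W0.I0
cycle 1: W0.I1
cycle 2: W0.I2
cycle 3: W1.I0
cycle 4: W1.I1
cycle 5: W1.I2
cycle 6: W2.I0
cycle 7: W2.I1
cycle 8: W3.I0
cycle 9: W3.I1
cycle 10: W3.I2
cycle 11: idle
cycle 12: idle
cycle 13: idle
cycle 14: W2.I2
cycle 15: W2.I3
cycle 16: W2.I4
cycle 17: idle
cycle 18: W3.I3
cycle 19: W3.I4
cycle 20: W3.I5

Answer: 21 cycles, utilization 17/21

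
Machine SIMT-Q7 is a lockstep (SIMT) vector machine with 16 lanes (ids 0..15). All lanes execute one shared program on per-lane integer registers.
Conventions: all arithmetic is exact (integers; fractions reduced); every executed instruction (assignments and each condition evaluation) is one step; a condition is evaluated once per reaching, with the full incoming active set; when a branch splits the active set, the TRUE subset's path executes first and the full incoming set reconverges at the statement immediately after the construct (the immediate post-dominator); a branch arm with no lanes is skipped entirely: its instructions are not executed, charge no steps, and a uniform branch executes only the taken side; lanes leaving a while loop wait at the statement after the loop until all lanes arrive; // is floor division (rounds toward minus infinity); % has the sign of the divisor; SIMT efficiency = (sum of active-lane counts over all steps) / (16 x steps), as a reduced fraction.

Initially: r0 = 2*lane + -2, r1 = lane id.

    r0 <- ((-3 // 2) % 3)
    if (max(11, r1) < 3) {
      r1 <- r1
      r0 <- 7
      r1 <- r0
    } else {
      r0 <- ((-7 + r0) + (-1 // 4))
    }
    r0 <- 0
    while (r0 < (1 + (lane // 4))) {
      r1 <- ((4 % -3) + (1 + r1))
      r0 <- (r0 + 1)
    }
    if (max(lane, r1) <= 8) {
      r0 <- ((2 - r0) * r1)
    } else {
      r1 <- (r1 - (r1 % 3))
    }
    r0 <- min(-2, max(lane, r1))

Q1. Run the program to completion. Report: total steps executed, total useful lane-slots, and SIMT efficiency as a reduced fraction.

Answer: 21 steps, 248 useful, 31/42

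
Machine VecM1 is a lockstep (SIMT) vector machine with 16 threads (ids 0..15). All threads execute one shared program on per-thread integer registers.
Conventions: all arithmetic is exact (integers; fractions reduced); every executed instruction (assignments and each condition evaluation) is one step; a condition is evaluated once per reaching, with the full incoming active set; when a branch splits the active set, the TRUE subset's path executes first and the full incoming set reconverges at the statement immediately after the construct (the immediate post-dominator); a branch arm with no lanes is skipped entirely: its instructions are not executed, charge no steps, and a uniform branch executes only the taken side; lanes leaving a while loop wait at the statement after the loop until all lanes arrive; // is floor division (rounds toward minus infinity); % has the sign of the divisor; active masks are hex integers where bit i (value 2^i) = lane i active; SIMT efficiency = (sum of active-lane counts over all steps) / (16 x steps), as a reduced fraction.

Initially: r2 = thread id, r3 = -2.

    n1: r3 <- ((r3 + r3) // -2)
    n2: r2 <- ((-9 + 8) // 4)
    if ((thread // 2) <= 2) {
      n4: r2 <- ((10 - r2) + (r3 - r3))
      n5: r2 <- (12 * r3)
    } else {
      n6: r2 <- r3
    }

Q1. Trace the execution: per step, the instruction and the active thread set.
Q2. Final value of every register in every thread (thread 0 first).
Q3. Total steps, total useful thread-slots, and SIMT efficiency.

step 0: r3 <- ((r3 + r3) // -2)      0xffff
step 1: r2 <- ((-9 + 8) // 4)        0xffff
step 2: eval ((thread // 2) <= 2)    0xffff
step 3: r2 <- ((10 - r2) + (r3 - r3)) 0x003f
step 4: r2 <- (12 * r3)              0x003f
step 5: r2 <- r3                     0xffc0

Answer: 6 steps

r2: 24,24,24,24,24,24,2,2,2,2,2,2,2,2,2,2
r3: 2,2,2,2,2,2,2,2,2,2,2,2,2,2,2,2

steps = 6; useful = 70; efficiency = 70/96 = 35/48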